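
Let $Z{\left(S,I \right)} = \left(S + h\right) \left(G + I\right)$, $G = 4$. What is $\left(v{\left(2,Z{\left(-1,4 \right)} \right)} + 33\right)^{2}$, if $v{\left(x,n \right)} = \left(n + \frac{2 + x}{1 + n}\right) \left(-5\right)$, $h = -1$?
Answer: $\frac{117649}{9} \approx 13072.0$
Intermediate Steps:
$Z{\left(S,I \right)} = \left(-1 + S\right) \left(4 + I\right)$ ($Z{\left(S,I \right)} = \left(S - 1\right) \left(4 + I\right) = \left(-1 + S\right) \left(4 + I\right)$)
$v{\left(x,n \right)} = - 5 n - \frac{5 \left(2 + x\right)}{1 + n}$ ($v{\left(x,n \right)} = \left(n + \frac{2 + x}{1 + n}\right) \left(-5\right) = - 5 n - \frac{5 \left(2 + x\right)}{1 + n}$)
$\left(v{\left(2,Z{\left(-1,4 \right)} \right)} + 33\right)^{2} = \left(\frac{5 \left(-2 - \left(-4 - 4 + 4 \left(-1\right) + 4 \left(-1\right)\right) - 2 - \left(-4 - 4 + 4 \left(-1\right) + 4 \left(-1\right)\right)^{2}\right)}{1 + \left(-4 - 4 + 4 \left(-1\right) + 4 \left(-1\right)\right)} + 33\right)^{2} = \left(\frac{5 \left(-2 - \left(-4 - 4 - 4 - 4\right) - 2 - \left(-4 - 4 - 4 - 4\right)^{2}\right)}{1 - 16} + 33\right)^{2} = \left(\frac{5 \left(-2 - -16 - 2 - \left(-16\right)^{2}\right)}{1 - 16} + 33\right)^{2} = \left(\frac{5 \left(-2 + 16 - 2 - 256\right)}{-15} + 33\right)^{2} = \left(5 \left(- \frac{1}{15}\right) \left(-2 + 16 - 2 - 256\right) + 33\right)^{2} = \left(5 \left(- \frac{1}{15}\right) \left(-244\right) + 33\right)^{2} = \left(\frac{244}{3} + 33\right)^{2} = \left(\frac{343}{3}\right)^{2} = \frac{117649}{9}$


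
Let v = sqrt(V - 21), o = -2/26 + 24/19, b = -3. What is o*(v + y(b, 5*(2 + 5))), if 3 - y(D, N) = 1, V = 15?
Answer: 586/247 + 293*I*sqrt(6)/247 ≈ 2.3725 + 2.9057*I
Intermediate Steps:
o = 293/247 (o = -2*1/26 + 24*(1/19) = -1/13 + 24/19 = 293/247 ≈ 1.1862)
v = I*sqrt(6) (v = sqrt(15 - 21) = sqrt(-6) = I*sqrt(6) ≈ 2.4495*I)
y(D, N) = 2 (y(D, N) = 3 - 1*1 = 3 - 1 = 2)
o*(v + y(b, 5*(2 + 5))) = 293*(I*sqrt(6) + 2)/247 = 293*(2 + I*sqrt(6))/247 = 586/247 + 293*I*sqrt(6)/247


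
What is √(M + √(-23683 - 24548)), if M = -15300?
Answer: √(-15300 + 3*I*√5359) ≈ 0.8877 + 123.7*I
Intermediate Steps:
√(M + √(-23683 - 24548)) = √(-15300 + √(-23683 - 24548)) = √(-15300 + √(-48231)) = √(-15300 + 3*I*√5359)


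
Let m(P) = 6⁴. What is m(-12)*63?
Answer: 81648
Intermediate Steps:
m(P) = 1296
m(-12)*63 = 1296*63 = 81648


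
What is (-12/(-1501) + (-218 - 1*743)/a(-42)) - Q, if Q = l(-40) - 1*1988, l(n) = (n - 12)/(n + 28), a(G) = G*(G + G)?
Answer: 10503162251/5295528 ≈ 1983.4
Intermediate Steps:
a(G) = 2*G² (a(G) = G*(2*G) = 2*G²)
l(n) = (-12 + n)/(28 + n)
Q = -5951/3 (Q = (-12 - 40)/(28 - 40) - 1*1988 = -52/(-12) - 1988 = -1/12*(-52) - 1988 = 13/3 - 1988 = -5951/3 ≈ -1983.7)
(-12/(-1501) + (-218 - 1*743)/a(-42)) - Q = (-12/(-1501) + (-218 - 1*743)/((2*(-42)²))) - 1*(-5951/3) = (-12*(-1/1501) + (-218 - 743)/((2*1764))) + 5951/3 = (12/1501 - 961/3528) + 5951/3 = -1400125/5295528 + 5951/3 = 10503162251/5295528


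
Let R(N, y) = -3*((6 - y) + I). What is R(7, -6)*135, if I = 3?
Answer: -6075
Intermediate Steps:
R(N, y) = -27 + 3*y (R(N, y) = -3*((6 - y) + 3) = -3*(9 - y) = -27 + 3*y)
R(7, -6)*135 = (-27 + 3*(-6))*135 = (-27 - 18)*135 = -45*135 = -6075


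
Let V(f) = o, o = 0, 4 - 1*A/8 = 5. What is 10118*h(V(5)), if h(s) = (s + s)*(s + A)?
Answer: 0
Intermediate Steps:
A = -8 (A = 32 - 8*5 = 32 - 40 = -8)
V(f) = 0
h(s) = 2*s*(-8 + s) (h(s) = (s + s)*(s - 8) = (2*s)*(-8 + s) = 2*s*(-8 + s))
10118*h(V(5)) = 10118*(2*0*(-8 + 0)) = 10118*(2*0*(-8)) = 10118*0 = 0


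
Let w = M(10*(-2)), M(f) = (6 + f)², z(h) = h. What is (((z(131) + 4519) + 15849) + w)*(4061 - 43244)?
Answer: -810892185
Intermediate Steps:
w = 196 (w = (6 + 10*(-2))² = (6 - 20)² = (-14)² = 196)
(((z(131) + 4519) + 15849) + w)*(4061 - 43244) = (((131 + 4519) + 15849) + 196)*(4061 - 43244) = ((4650 + 15849) + 196)*(-39183) = (20499 + 196)*(-39183) = 20695*(-39183) = -810892185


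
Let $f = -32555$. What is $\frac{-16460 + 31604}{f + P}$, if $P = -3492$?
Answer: $- \frac{15144}{36047} \approx -0.42012$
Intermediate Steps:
$\frac{-16460 + 31604}{f + P} = \frac{-16460 + 31604}{-32555 - 3492} = \frac{15144}{-36047} = 15144 \left(- \frac{1}{36047}\right) = - \frac{15144}{36047}$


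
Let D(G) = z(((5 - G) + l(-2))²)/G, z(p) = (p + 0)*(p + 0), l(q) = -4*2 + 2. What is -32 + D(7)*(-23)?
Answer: -94432/7 ≈ -13490.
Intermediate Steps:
l(q) = -6 (l(q) = -8 + 2 = -6)
z(p) = p² (z(p) = p*p = p²)
D(G) = (-1 - G)⁴/G (D(G) = (((5 - G) - 6)²)²/G = ((-1 - G)²)²/G = (-1 - G)⁴/G)
-32 + D(7)*(-23) = -32 + ((1 + 7)⁴/7)*(-23) = -32 + ((⅐)*8⁴)*(-23) = -32 + ((⅐)*4096)*(-23) = -32 + (4096/7)*(-23) = -32 - 94208/7 = -94432/7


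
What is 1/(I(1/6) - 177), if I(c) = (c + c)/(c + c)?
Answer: -1/176 ≈ -0.0056818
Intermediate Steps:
I(c) = 1 (I(c) = (2*c)/((2*c)) = (2*c)*(1/(2*c)) = 1)
1/(I(1/6) - 177) = 1/(1 - 177) = 1/(-176) = -1/176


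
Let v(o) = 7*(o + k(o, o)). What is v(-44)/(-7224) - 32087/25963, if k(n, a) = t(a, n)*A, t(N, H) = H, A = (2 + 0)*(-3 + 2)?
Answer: -8564039/6698454 ≈ -1.2785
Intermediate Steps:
A = -2 (A = 2*(-1) = -2)
k(n, a) = -2*n (k(n, a) = n*(-2) = -2*n)
v(o) = -7*o (v(o) = 7*(o - 2*o) = 7*(-o) = -7*o)
v(-44)/(-7224) - 32087/25963 = -7*(-44)/(-7224) - 32087/25963 = 308*(-1/7224) - 32087*1/25963 = -11/258 - 32087/25963 = -8564039/6698454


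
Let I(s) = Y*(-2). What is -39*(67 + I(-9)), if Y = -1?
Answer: -2691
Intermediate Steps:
I(s) = 2 (I(s) = -1*(-2) = 2)
-39*(67 + I(-9)) = -39*(67 + 2) = -39*69 = -2691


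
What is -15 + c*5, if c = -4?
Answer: -35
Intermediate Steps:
-15 + c*5 = -15 - 4*5 = -15 - 20 = -35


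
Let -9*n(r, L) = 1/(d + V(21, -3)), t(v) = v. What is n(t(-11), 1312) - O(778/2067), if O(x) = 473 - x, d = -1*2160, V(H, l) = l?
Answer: -6339187768/13412763 ≈ -472.62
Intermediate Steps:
d = -2160
n(r, L) = 1/19467 (n(r, L) = -1/(9*(-2160 - 3)) = -1/9/(-2163) = -1/9*(-1/2163) = 1/19467)
n(t(-11), 1312) - O(778/2067) = 1/19467 - (473 - 778/2067) = 1/19467 - 1*976913/2067 = 1/19467 - 976913/2067 = -6339187768/13412763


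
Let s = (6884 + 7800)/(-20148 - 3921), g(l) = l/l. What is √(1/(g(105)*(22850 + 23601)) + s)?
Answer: I*√762565640945462385/1118029119 ≈ 0.78106*I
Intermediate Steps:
g(l) = 1
s = -14684/24069 (s = 14684/(-24069) = 14684*(-1/24069) = -14684/24069 ≈ -0.61008)
√(1/(g(105)*(22850 + 23601)) + s) = √(1/(1*(22850 + 23601)) - 14684/24069) = √(1/46451 - 14684/24069) = √(-682062415/1118029119) = I*√762565640945462385/1118029119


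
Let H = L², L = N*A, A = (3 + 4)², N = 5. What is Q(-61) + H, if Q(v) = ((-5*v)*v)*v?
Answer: 1194930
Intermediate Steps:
A = 49 (A = 7² = 49)
L = 245 (L = 5*49 = 245)
Q(v) = -5*v³ (Q(v) = (-5*v²)*v = -5*v³)
H = 60025 (H = 245² = 60025)
Q(-61) + H = -5*(-61)³ + 60025 = -5*(-226981) + 60025 = 1134905 + 60025 = 1194930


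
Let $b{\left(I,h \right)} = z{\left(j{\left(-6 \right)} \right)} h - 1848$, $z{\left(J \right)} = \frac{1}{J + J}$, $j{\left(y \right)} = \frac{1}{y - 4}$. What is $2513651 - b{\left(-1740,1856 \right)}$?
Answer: $2524779$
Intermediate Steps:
$j{\left(y \right)} = \frac{1}{-4 + y}$
$z{\left(J \right)} = \frac{1}{2 J}$
$b{\left(I,h \right)} = -1848 - 5 h$ ($b{\left(I,h \right)} = \frac{1}{2 \frac{1}{-4 - 6}} h - 1848 = \frac{1}{2 \frac{1}{-10}} h - 1848 = \frac{1}{2 \left(- \frac{1}{10}\right)} h - 1848 = \frac{1}{2} \left(-10\right) h - 1848 = - 5 h - 1848 = -1848 - 5 h$)
$2513651 - b{\left(-1740,1856 \right)} = 2513651 - \left(-1848 - 9280\right) = 2513651 - -11128 = 2513651 + 11128 = 2524779$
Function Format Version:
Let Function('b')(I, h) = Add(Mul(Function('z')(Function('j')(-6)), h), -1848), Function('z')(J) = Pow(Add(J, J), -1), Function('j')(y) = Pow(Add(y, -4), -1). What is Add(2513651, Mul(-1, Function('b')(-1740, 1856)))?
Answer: 2524779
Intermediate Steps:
Function('j')(y) = Pow(Add(-4, y), -1)
Function('z')(J) = Mul(Rational(1, 2), Pow(J, -1)) (Function('z')(J) = Pow(Mul(2, J), -1) = Mul(Rational(1, 2), Pow(J, -1)))
Function('b')(I, h) = Add(-1848, Mul(-5, h)) (Function('b')(I, h) = Add(Mul(Mul(Rational(1, 2), Pow(Pow(Add(-4, -6), -1), -1)), h), -1848) = Add(Mul(Mul(Rational(1, 2), Pow(Pow(-10, -1), -1)), h), -1848) = Add(Mul(Mul(Rational(1, 2), Pow(Rational(-1, 10), -1)), h), -1848) = Add(Mul(Mul(Rational(1, 2), -10), h), -1848) = Add(Mul(-5, h), -1848) = Add(-1848, Mul(-5, h)))
Add(2513651, Mul(-1, Function('b')(-1740, 1856))) = Add(2513651, Mul(-1, Add(-1848, Mul(-5, 1856)))) = Add(2513651, Mul(-1, Add(-1848, -9280))) = Add(2513651, Mul(-1, -11128)) = Add(2513651, 11128) = 2524779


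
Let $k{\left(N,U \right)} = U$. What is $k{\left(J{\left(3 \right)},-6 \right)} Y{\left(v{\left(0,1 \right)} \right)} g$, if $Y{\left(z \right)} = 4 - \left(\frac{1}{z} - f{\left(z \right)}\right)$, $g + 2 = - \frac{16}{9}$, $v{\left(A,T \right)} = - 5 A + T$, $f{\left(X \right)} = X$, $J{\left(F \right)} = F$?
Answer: $\frac{272}{3} \approx 90.667$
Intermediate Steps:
$v{\left(A,T \right)} = T - 5 A$
$g = - \frac{34}{9}$ ($g = -2 - \frac{16}{9} = - \frac{34}{9} \approx -3.7778$)
$Y{\left(z \right)} = 4 + z - \frac{1}{z}$ ($Y{\left(z \right)} = 4 - \left(\frac{1}{z} - z\right) = 4 + \left(z - \frac{1}{z}\right) = 4 + z - \frac{1}{z}$)
$k{\left(J{\left(3 \right)},-6 \right)} Y{\left(v{\left(0,1 \right)} \right)} g = - 6 \left(4 + \left(1 - 0\right) - \frac{1}{1 - 0}\right) \left(- \frac{34}{9}\right) = - 6 \left(4 + \left(1 + 0\right) - \frac{1}{1 + 0}\right) \left(- \frac{34}{9}\right) = - 6 \left(4 + 1 - 1^{-1}\right) \left(- \frac{34}{9}\right) = - 6 \left(4 + 1 - 1\right) \left(- \frac{34}{9}\right) = \left(-6\right) 4 \left(- \frac{34}{9}\right) = \left(-24\right) \left(- \frac{34}{9}\right) = \frac{272}{3}$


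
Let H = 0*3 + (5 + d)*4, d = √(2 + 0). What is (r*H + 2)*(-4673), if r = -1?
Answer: 84114 + 18692*√2 ≈ 1.1055e+5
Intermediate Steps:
d = √2 ≈ 1.4142
H = 20 + 4*√2 (H = 0*3 + (5 + √2)*4 = 0 + (20 + 4*√2) = 20 + 4*√2 ≈ 25.657)
(r*H + 2)*(-4673) = (-(20 + 4*√2) + 2)*(-4673) = ((-20 - 4*√2) + 2)*(-4673) = (-18 - 4*√2)*(-4673) = 84114 + 18692*√2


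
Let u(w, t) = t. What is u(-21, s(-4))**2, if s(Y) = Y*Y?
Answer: 256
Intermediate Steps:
s(Y) = Y**2
u(-21, s(-4))**2 = ((-4)**2)**2 = 16**2 = 256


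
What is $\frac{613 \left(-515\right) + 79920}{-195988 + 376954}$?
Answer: $- \frac{235775}{180966} \approx -1.3029$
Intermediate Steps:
$\frac{613 \left(-515\right) + 79920}{-195988 + 376954} = \frac{-315695 + 79920}{180966} = \left(-235775\right) \frac{1}{180966} = - \frac{235775}{180966}$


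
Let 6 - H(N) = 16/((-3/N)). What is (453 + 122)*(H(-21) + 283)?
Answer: 101775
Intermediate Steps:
H(N) = 6 + 16*N/3 (H(N) = 6 - 16/((-3/N)) = 6 - 16*(-N/3) = 6 - (-16)*N/3 = 6 + 16*N/3)
(453 + 122)*(H(-21) + 283) = (453 + 122)*((6 + (16/3)*(-21)) + 283) = 575*((6 - 112) + 283) = 575*(-106 + 283) = 575*177 = 101775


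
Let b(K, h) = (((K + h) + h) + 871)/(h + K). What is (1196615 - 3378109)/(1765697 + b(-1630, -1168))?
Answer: -6103820212/4940423301 ≈ -1.2355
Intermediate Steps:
b(K, h) = (871 + K + 2*h)/(K + h) (b(K, h) = ((K + 2*h) + 871)/(K + h) = (871 + K + 2*h)/(K + h))
(1196615 - 3378109)/(1765697 + b(-1630, -1168)) = (1196615 - 3378109)/(1765697 + (871 - 1630 + 2*(-1168))/(-1630 - 1168)) = -2181494/(1765697 + (871 - 1630 - 2336)/(-2798)) = -2181494/(1765697 - 1/2798*(-3095)) = -2181494/(1765697 + 3095/2798) = -2181494/4940423301/2798 = -2181494*2798/4940423301 = -6103820212/4940423301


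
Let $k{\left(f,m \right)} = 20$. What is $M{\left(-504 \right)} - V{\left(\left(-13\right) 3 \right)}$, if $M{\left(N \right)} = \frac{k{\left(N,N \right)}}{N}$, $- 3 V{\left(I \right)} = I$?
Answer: $- \frac{1643}{126} \approx -13.04$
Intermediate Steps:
$V{\left(I \right)} = - \frac{I}{3}$
$M{\left(N \right)} = \frac{20}{N}$
$M{\left(-504 \right)} - V{\left(\left(-13\right) 3 \right)} = \frac{20}{-504} - - \frac{\left(-13\right) 3}{3} = 20 \left(- \frac{1}{504}\right) - \left(- \frac{1}{3}\right) \left(-39\right) = - \frac{5}{126} - 13 = - \frac{1643}{126}$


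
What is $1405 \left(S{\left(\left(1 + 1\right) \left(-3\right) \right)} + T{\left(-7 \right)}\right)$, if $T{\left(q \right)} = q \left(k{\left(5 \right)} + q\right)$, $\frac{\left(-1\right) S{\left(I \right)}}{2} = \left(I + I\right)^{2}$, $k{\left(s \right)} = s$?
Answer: $-384970$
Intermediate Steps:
$S{\left(I \right)} = - 8 I^{2}$ ($S{\left(I \right)} = - 2 \left(I + I\right)^{2} = - 2 \left(2 I\right)^{2} = - 2 \cdot 4 I^{2} = - 8 I^{2}$)
$T{\left(q \right)} = q \left(5 + q\right)$
$1405 \left(S{\left(\left(1 + 1\right) \left(-3\right) \right)} + T{\left(-7 \right)}\right) = 1405 \left(- 8 \left(\left(1 + 1\right) \left(-3\right)\right)^{2} - 7 \left(5 - 7\right)\right) = 1405 \left(- 8 \left(2 \left(-3\right)\right)^{2} - -14\right) = 1405 \left(- 8 \left(-6\right)^{2} + 14\right) = 1405 \left(\left(-8\right) 36 + 14\right) = 1405 \left(-288 + 14\right) = 1405 \left(-274\right) = -384970$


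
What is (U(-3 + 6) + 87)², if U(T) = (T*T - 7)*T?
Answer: 8649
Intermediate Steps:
U(T) = T*(-7 + T²) (U(T) = (T² - 7)*T = (-7 + T²)*T = T*(-7 + T²))
(U(-3 + 6) + 87)² = ((-3 + 6)*(-7 + (-3 + 6)²) + 87)² = (3*(-7 + 3²) + 87)² = (3*(-7 + 9) + 87)² = (3*2 + 87)² = (6 + 87)² = 93² = 8649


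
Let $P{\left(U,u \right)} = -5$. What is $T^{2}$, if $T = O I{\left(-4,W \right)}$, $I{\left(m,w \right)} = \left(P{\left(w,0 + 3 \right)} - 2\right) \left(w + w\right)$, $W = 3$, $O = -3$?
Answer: $15876$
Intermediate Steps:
$I{\left(m,w \right)} = - 14 w$ ($I{\left(m,w \right)} = \left(-5 - 2\right) \left(w + w\right) = - 7 \cdot 2 w = - 14 w$)
$T = 126$ ($T = - 3 \left(\left(-14\right) 3\right) = \left(-3\right) \left(-42\right) = 126$)
$T^{2} = 126^{2} = 15876$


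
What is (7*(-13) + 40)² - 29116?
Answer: -26515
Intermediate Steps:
(7*(-13) + 40)² - 29116 = (-91 + 40)² - 29116 = (-51)² - 29116 = 2601 - 29116 = -26515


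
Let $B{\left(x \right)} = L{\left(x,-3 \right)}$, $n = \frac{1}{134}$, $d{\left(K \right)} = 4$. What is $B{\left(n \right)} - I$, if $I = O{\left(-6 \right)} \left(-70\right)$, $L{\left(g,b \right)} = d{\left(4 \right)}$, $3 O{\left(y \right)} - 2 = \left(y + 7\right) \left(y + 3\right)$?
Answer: $- \frac{58}{3} \approx -19.333$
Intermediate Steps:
$O{\left(y \right)} = \frac{2}{3} + \frac{\left(3 + y\right) \left(7 + y\right)}{3}$ ($O{\left(y \right)} = \frac{2}{3} + \frac{\left(y + 7\right) \left(y + 3\right)}{3} = \frac{2}{3} + \frac{\left(7 + y\right) \left(3 + y\right)}{3} = \frac{2}{3} + \frac{\left(3 + y\right) \left(7 + y\right)}{3}$)
$L{\left(g,b \right)} = 4$
$n = \frac{1}{134} \approx 0.0074627$
$B{\left(x \right)} = 4$
$I = \frac{70}{3}$ ($I = \left(\frac{23}{3} + \frac{\left(-6\right)^{2}}{3} + \frac{10}{3} \left(-6\right)\right) \left(-70\right) = \left(\frac{23}{3} + \frac{1}{3} \cdot 36 - 20\right) \left(-70\right) = \left(\frac{23}{3} + 12 - 20\right) \left(-70\right) = \left(- \frac{1}{3}\right) \left(-70\right) = \frac{70}{3} \approx 23.333$)
$B{\left(n \right)} - I = 4 - \frac{70}{3} = - \frac{58}{3}$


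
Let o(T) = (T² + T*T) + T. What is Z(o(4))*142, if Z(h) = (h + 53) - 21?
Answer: 9656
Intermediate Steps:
o(T) = T + 2*T² (o(T) = (T² + T²) + T = 2*T² + T = T + 2*T²)
Z(h) = 32 + h (Z(h) = (53 + h) - 21 = 32 + h)
Z(o(4))*142 = (32 + 4*(1 + 2*4))*142 = (32 + 4*(1 + 8))*142 = (32 + 4*9)*142 = (32 + 36)*142 = 68*142 = 9656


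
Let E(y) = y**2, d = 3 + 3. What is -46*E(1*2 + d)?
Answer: -2944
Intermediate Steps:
d = 6
-46*E(1*2 + d) = -46*(1*2 + 6)**2 = -46*(2 + 6)**2 = -46*8**2 = -46*64 = -2944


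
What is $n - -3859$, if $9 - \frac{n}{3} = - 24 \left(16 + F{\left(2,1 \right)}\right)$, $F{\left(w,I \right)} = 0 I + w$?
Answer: $5182$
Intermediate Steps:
$F{\left(w,I \right)} = w$ ($F{\left(w,I \right)} = 0 + w = w$)
$n = 1323$ ($n = 27 - 3 \left(- 24 \left(16 + 2\right)\right) = 27 - 3 \left(\left(-24\right) 18\right) = 27 - -1296 = 27 + 1296 = 1323$)
$n - -3859 = 1323 - -3859 = 1323 + 3859 = 5182$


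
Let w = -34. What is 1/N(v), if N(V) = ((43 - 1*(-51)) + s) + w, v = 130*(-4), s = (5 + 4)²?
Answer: 1/141 ≈ 0.0070922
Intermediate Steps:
s = 81 (s = 9² = 81)
v = -520
N(V) = 141 (N(V) = ((43 - 1*(-51)) + 81) - 34 = ((43 + 51) + 81) - 34 = (94 + 81) - 34 = 175 - 34 = 141)
1/N(v) = 1/141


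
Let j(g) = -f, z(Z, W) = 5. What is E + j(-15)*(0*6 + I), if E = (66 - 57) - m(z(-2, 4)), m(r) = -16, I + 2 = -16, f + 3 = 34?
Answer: 583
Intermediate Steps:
f = 31 (f = -3 + 34 = 31)
I = -18 (I = -2 - 16 = -18)
j(g) = -31 (j(g) = -1*31 = -31)
E = 25 (E = (66 - 57) - 1*(-16) = 9 + 16 = 25)
E + j(-15)*(0*6 + I) = 25 - 31*(0*6 - 18) = 25 - 31*(0 - 18) = 25 - 31*(-18) = 25 + 558 = 583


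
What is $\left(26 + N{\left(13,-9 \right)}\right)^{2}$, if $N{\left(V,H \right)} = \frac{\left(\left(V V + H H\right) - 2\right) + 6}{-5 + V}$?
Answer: $\frac{53361}{16} \approx 3335.1$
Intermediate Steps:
$N{\left(V,H \right)} = \frac{4 + H^{2} + V^{2}}{-5 + V}$ ($N{\left(V,H \right)} = \frac{\left(\left(V^{2} + H^{2}\right) - 2\right) + 6}{-5 + V} = \frac{\left(\left(H^{2} + V^{2}\right) - 2\right) + 6}{-5 + V} = \frac{\left(-2 + H^{2} + V^{2}\right) + 6}{-5 + V} = \frac{4 + H^{2} + V^{2}}{-5 + V}$)
$\left(26 + N{\left(13,-9 \right)}\right)^{2} = \left(26 + \frac{4 + \left(-9\right)^{2} + 13^{2}}{-5 + 13}\right)^{2} = \left(26 + \frac{4 + 81 + 169}{8}\right)^{2} = \left(26 + \frac{1}{8} \cdot 254\right)^{2} = \left(26 + \frac{127}{4}\right)^{2} = \left(\frac{231}{4}\right)^{2} = \frac{53361}{16}$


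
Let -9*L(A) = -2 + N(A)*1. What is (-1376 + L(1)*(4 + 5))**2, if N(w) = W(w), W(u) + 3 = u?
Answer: 1882384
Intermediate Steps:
W(u) = -3 + u
N(w) = -3 + w
L(A) = 5/9 - A/9 (L(A) = -(-2 + (-3 + A)*1)/9 = -(-2 + (-3 + A))/9 = -(-5 + A)/9 = 5/9 - A/9)
(-1376 + L(1)*(4 + 5))**2 = (-1376 + (5/9 - 1/9*1)*(4 + 5))**2 = (-1376 + (5/9 - 1/9)*9)**2 = (-1376 + (4/9)*9)**2 = (-1376 + 4)**2 = (-1372)**2 = 1882384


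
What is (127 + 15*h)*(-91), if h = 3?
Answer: -15652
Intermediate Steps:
(127 + 15*h)*(-91) = (127 + 15*3)*(-91) = (127 + 45)*(-91) = 172*(-91) = -15652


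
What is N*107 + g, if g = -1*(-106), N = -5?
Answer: -429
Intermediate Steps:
g = 106
N*107 + g = -5*107 + 106 = -535 + 106 = -429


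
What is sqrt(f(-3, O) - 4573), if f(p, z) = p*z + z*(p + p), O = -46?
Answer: I*sqrt(4159) ≈ 64.49*I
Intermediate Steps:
f(p, z) = 3*p*z (f(p, z) = p*z + z*(2*p) = p*z + 2*p*z = 3*p*z)
sqrt(f(-3, O) - 4573) = sqrt(3*(-3)*(-46) - 4573) = sqrt(414 - 4573) = sqrt(-4159) = I*sqrt(4159)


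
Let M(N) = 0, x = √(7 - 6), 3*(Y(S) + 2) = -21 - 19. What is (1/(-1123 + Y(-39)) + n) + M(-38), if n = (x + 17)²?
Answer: 1106457/3415 ≈ 324.00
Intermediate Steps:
Y(S) = -46/3 (Y(S) = -2 + (-21 - 19)/3 = -2 + (⅓)*(-40) = -2 - 40/3 = -46/3)
x = 1 (x = √1 = 1)
n = 324 (n = (1 + 17)² = 18² = 324)
(1/(-1123 + Y(-39)) + n) + M(-38) = (1/(-1123 - 46/3) + 324) + 0 = (1/(-3415/3) + 324) + 0 = (-3/3415 + 324) + 0 = 1106457/3415 + 0 = 1106457/3415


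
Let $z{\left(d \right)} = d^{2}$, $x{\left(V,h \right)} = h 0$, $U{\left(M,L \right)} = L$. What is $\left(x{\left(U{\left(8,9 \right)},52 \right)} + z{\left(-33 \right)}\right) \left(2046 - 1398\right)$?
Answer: $705672$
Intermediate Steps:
$x{\left(V,h \right)} = 0$
$\left(x{\left(U{\left(8,9 \right)},52 \right)} + z{\left(-33 \right)}\right) \left(2046 - 1398\right) = \left(0 + \left(-33\right)^{2}\right) \left(2046 - 1398\right) = \left(0 + 1089\right) 648 = 1089 \cdot 648 = 705672$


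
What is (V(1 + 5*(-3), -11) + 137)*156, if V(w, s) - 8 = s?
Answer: 20904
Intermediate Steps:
V(w, s) = 8 + s
(V(1 + 5*(-3), -11) + 137)*156 = ((8 - 11) + 137)*156 = (-3 + 137)*156 = 134*156 = 20904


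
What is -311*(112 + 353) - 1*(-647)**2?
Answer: -563224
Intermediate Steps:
-311*(112 + 353) - 1*(-647)**2 = -311*465 - 1*418609 = -144615 - 418609 = -563224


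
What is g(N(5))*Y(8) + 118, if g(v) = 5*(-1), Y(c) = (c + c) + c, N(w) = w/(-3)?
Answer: -2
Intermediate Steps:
N(w) = -w/3 (N(w) = w*(-⅓) = -w/3)
Y(c) = 3*c (Y(c) = 2*c + c = 3*c)
g(v) = -5
g(N(5))*Y(8) + 118 = -15*8 + 118 = -5*24 + 118 = -120 + 118 = -2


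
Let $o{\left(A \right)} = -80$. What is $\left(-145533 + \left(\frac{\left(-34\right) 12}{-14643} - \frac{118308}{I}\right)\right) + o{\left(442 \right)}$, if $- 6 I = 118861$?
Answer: $- \frac{84475435923449}{580160541} \approx -1.4561 \cdot 10^{5}$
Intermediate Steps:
$I = - \frac{118861}{6}$ ($I = \left(- \frac{1}{6}\right) 118861 = - \frac{118861}{6} \approx -19810.0$)
$\left(-145533 + \left(\frac{\left(-34\right) 12}{-14643} - \frac{118308}{I}\right)\right) + o{\left(442 \right)} = \left(-145533 + \left(\frac{\left(-34\right) 12}{-14643} - \frac{118308}{- \frac{118861}{6}}\right)\right) - 80 = \left(-145533 - - \frac{3480933184}{580160541}\right) - 80 = \left(-145533 + \left(\frac{136}{4881} + \frac{709848}{118861}\right)\right) - 80 = \left(-145533 + \frac{3480933184}{580160541}\right) - 80 = - \frac{84429023080169}{580160541} - 80 = - \frac{84475435923449}{580160541}$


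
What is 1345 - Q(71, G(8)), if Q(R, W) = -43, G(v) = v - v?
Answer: 1388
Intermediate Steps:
G(v) = 0
1345 - Q(71, G(8)) = 1345 - 1*(-43) = 1345 + 43 = 1388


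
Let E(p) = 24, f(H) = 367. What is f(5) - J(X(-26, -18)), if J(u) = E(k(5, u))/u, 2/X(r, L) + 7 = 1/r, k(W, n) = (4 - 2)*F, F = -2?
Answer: 5869/13 ≈ 451.46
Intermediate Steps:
k(W, n) = -4 (k(W, n) = (4 - 2)*(-2) = 2*(-2) = -4)
X(r, L) = 2/(-7 + 1/r)
J(u) = 24/u
f(5) - J(X(-26, -18)) = 367 - 24/((-2*(-26)/(-1 + 7*(-26)))) = 367 - 24/((-2*(-26)/(-1 - 182))) = 367 - 24/((-2*(-26)/(-183))) = 367 - 24/((-2*(-26)*(-1/183))) = 367 - 24/(-52/183) = 367 - 24*(-183)/52 = 367 - 1*(-1098/13) = 367 + 1098/13 = 5869/13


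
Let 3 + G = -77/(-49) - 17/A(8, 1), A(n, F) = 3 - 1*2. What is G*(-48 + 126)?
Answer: -10062/7 ≈ -1437.4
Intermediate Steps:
A(n, F) = 1 (A(n, F) = 3 - 2 = 1)
G = -129/7 (G = -3 + (-77/(-49) - 17/1) = -3 + (-77*(-1/49) - 17*1) = -3 + (11/7 - 17) = -3 - 108/7 = -129/7 ≈ -18.429)
G*(-48 + 126) = -129*(-48 + 126)/7 = -129/7*78 = -10062/7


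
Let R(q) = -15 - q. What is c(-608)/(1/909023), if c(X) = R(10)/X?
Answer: 22725575/608 ≈ 37378.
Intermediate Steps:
c(X) = -25/X (c(X) = (-15 - 1*10)/X = (-15 - 10)/X = -25/X)
c(-608)/(1/909023) = (-25/(-608))/(1/909023) = (-25*(-1/608))/(1/909023) = (25/608)*909023 = 22725575/608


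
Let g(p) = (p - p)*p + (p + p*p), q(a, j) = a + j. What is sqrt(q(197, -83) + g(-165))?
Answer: sqrt(27174) ≈ 164.85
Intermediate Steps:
g(p) = p + p**2 (g(p) = 0*p + (p + p**2) = 0 + (p + p**2) = p + p**2)
sqrt(q(197, -83) + g(-165)) = sqrt((197 - 83) - 165*(1 - 165)) = sqrt(114 - 165*(-164)) = sqrt(114 + 27060) = sqrt(27174)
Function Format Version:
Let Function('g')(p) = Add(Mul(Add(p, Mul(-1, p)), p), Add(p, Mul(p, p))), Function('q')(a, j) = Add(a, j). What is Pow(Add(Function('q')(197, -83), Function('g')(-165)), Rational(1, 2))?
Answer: Pow(27174, Rational(1, 2)) ≈ 164.85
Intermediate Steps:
Function('g')(p) = Add(p, Pow(p, 2)) (Function('g')(p) = Add(Mul(0, p), Add(p, Pow(p, 2))) = Add(0, Add(p, Pow(p, 2))) = Add(p, Pow(p, 2)))
Pow(Add(Function('q')(197, -83), Function('g')(-165)), Rational(1, 2)) = Pow(Add(Add(197, -83), Mul(-165, Add(1, -165))), Rational(1, 2)) = Pow(Add(114, Mul(-165, -164)), Rational(1, 2)) = Pow(Add(114, 27060), Rational(1, 2)) = Pow(27174, Rational(1, 2))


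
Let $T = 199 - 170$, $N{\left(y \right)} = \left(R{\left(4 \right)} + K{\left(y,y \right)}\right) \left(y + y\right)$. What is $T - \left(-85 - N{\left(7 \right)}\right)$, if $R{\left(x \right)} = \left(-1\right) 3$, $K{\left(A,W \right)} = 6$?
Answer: $156$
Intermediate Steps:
$R{\left(x \right)} = -3$
$N{\left(y \right)} = 6 y$ ($N{\left(y \right)} = \left(-3 + 6\right) \left(y + y\right) = 3 \cdot 2 y = 6 y$)
$T = 29$ ($T = 199 - 170 = 29$)
$T - \left(-85 - N{\left(7 \right)}\right) = 29 + \left(\left(117 + 6 \cdot 7\right) - 32\right) = 29 + \left(\left(117 + 42\right) - 32\right) = 29 + \left(159 - 32\right) = 29 + 127 = 156$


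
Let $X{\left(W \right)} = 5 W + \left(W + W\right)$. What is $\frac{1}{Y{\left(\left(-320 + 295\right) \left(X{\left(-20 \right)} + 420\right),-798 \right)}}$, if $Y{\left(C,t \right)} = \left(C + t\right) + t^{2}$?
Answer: $\frac{1}{629006} \approx 1.5898 \cdot 10^{-6}$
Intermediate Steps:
$X{\left(W \right)} = 7 W$ ($X{\left(W \right)} = 5 W + 2 W = 7 W$)
$Y{\left(C,t \right)} = C + t + t^{2}$
$\frac{1}{Y{\left(\left(-320 + 295\right) \left(X{\left(-20 \right)} + 420\right),-798 \right)}} = \frac{1}{\left(-320 + 295\right) \left(7 \left(-20\right) + 420\right) - 798 + \left(-798\right)^{2}} = \frac{1}{- 25 \left(-140 + 420\right) - 798 + 636804} = \frac{1}{\left(-25\right) 280 - 798 + 636804} = \frac{1}{-7000 - 798 + 636804} = \frac{1}{629006}$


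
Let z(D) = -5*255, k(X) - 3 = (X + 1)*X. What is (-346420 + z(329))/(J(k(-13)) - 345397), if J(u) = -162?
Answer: 347695/345559 ≈ 1.0062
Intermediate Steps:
k(X) = 3 + X*(1 + X) (k(X) = 3 + (X + 1)*X = 3 + (1 + X)*X = 3 + X*(1 + X))
z(D) = -1275
(-346420 + z(329))/(J(k(-13)) - 345397) = (-346420 - 1275)/(-162 - 345397) = -347695/(-345559) = -347695*(-1/345559) = 347695/345559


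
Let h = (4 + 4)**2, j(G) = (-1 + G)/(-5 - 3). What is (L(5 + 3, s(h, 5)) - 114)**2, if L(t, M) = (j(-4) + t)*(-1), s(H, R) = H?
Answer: 962361/64 ≈ 15037.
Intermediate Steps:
j(G) = 1/8 - G/8 (j(G) = (-1 + G)/(-8) = (-1 + G)*(-1/8) = 1/8 - G/8)
h = 64 (h = 8**2 = 64)
L(t, M) = -5/8 - t (L(t, M) = ((1/8 - 1/8*(-4)) + t)*(-1) = ((1/8 + 1/2) + t)*(-1) = (5/8 + t)*(-1) = -5/8 - t)
(L(5 + 3, s(h, 5)) - 114)**2 = ((-5/8 - (5 + 3)) - 114)**2 = ((-5/8 - 1*8) - 114)**2 = ((-5/8 - 8) - 114)**2 = (-69/8 - 114)**2 = (-981/8)**2 = 962361/64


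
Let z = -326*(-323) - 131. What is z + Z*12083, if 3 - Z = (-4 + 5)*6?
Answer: 68918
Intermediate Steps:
Z = -3 (Z = 3 - (-4 + 5)*6 = 3 - 6 = -3)
z = 105167 (z = 105298 - 131 = 105167)
z + Z*12083 = 105167 - 3*12083 = 105167 - 36249 = 68918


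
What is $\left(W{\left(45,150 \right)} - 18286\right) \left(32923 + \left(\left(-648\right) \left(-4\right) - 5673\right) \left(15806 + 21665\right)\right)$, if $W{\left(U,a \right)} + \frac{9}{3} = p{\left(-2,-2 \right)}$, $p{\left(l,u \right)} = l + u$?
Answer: $2111290765804$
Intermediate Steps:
$W{\left(U,a \right)} = -7$ ($W{\left(U,a \right)} = -3 - 4 = -7$)
$\left(W{\left(45,150 \right)} - 18286\right) \left(32923 + \left(\left(-648\right) \left(-4\right) - 5673\right) \left(15806 + 21665\right)\right) = \left(-7 - 18286\right) \left(32923 + \left(\left(-648\right) \left(-4\right) - 5673\right) \left(15806 + 21665\right)\right) = - 18293 \left(32923 + \left(2592 - 5673\right) 37471\right) = - 18293 \left(32923 - 115448151\right) = \left(-18293\right) \left(-115415228\right) = 2111290765804$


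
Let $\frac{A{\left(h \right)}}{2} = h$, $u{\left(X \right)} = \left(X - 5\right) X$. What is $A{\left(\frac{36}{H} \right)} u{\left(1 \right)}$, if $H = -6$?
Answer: $48$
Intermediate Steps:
$u{\left(X \right)} = X \left(-5 + X\right)$ ($u{\left(X \right)} = \left(-5 + X\right) X = X \left(-5 + X\right)$)
$A{\left(h \right)} = 2 h$
$A{\left(\frac{36}{H} \right)} u{\left(1 \right)} = 2 \frac{36}{-6} \cdot 1 \left(-5 + 1\right) = 2 \cdot 36 \left(- \frac{1}{6}\right) 1 \left(-4\right) = 2 \left(-6\right) \left(-4\right) = \left(-12\right) \left(-4\right) = 48$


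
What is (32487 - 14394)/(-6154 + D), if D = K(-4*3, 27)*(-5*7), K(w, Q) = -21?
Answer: -18093/5419 ≈ -3.3388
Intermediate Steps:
D = 735 (D = -(-105)*7 = -21*(-35) = 735)
(32487 - 14394)/(-6154 + D) = (32487 - 14394)/(-6154 + 735) = 18093/(-5419) = 18093*(-1/5419) = -18093/5419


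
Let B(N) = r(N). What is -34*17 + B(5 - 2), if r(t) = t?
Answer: -575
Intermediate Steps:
B(N) = N
-34*17 + B(5 - 2) = -34*17 + (5 - 2) = -578 + 3 = -575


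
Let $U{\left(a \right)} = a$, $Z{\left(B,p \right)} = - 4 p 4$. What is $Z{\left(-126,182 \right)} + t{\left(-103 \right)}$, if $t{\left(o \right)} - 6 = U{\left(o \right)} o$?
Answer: $7703$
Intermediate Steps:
$Z{\left(B,p \right)} = - 16 p$
$t{\left(o \right)} = 6 + o^{2}$ ($t{\left(o \right)} = 6 + o o = 6 + o^{2}$)
$Z{\left(-126,182 \right)} + t{\left(-103 \right)} = \left(-16\right) 182 + \left(6 + \left(-103\right)^{2}\right) = -2912 + \left(6 + 10609\right) = -2912 + 10615 = 7703$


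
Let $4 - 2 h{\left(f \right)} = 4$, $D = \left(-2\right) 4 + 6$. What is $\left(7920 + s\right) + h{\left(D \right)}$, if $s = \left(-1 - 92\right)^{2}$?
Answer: $16569$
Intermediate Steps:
$D = -2$ ($D = -8 + 6 = -2$)
$h{\left(f \right)} = 0$ ($h{\left(f \right)} = 2 - 2 = 0$)
$s = 8649$ ($s = \left(-93\right)^{2} = 8649$)
$\left(7920 + s\right) + h{\left(D \right)} = \left(7920 + 8649\right) + 0 = 16569 + 0 = 16569$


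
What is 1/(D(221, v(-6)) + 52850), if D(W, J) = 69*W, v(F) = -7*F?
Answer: 1/68099 ≈ 1.4684e-5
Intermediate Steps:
1/(D(221, v(-6)) + 52850) = 1/(69*221 + 52850) = 1/(15249 + 52850) = 1/68099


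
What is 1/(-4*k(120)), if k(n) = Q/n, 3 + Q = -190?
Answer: 30/193 ≈ 0.15544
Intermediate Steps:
Q = -193 (Q = -3 - 190 = -193)
k(n) = -193/n
1/(-4*k(120)) = 1/(-(-772)/120) = 1/(-4*(-193/120)) = 1/(193/30) = 30/193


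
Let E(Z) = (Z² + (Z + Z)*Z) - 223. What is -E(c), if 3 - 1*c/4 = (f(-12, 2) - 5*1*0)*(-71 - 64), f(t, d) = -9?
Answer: -70509089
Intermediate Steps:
c = -4848 (c = 12 - 4*(-9 - 5*1*0)*(-71 - 64) = 12 - 4*(-9 - 5*0)*(-135) = 12 - 4*(-9 + 0)*(-135) = 12 - (-36)*(-135) = 12 - 4*1215 = 12 - 4860 = -4848)
E(Z) = -223 + 3*Z² (E(Z) = (Z² + (2*Z)*Z) - 223 = (Z² + 2*Z²) - 223 = 3*Z² - 223 = -223 + 3*Z²)
-E(c) = -(-223 + 3*(-4848)²) = -(-223 + 3*23503104) = -(-223 + 70509312) = -1*70509089 = -70509089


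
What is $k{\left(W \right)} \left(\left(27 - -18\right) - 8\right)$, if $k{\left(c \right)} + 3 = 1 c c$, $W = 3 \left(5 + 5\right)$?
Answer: $33189$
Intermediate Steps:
$W = 30$ ($W = 3 \cdot 10 = 30$)
$k{\left(c \right)} = -3 + c^{2}$ ($k{\left(c \right)} = -3 + 1 c c = -3 + c c = -3 + c^{2}$)
$k{\left(W \right)} \left(\left(27 - -18\right) - 8\right) = \left(-3 + 30^{2}\right) \left(\left(27 - -18\right) - 8\right) = \left(-3 + 900\right) \left(\left(27 + 18\right) - 8\right) = 897 \left(45 - 8\right) = 897 \cdot 37 = 33189$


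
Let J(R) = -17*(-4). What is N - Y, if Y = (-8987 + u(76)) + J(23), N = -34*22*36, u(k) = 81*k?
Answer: -24165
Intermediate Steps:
J(R) = 68
N = -26928 (N = -748*36 = -26928)
Y = -2763 (Y = (-8987 + 81*76) + 68 = (-8987 + 6156) + 68 = -2831 + 68 = -2763)
N - Y = -26928 - 1*(-2763) = -26928 + 2763 = -24165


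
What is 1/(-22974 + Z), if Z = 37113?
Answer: 1/14139 ≈ 7.0726e-5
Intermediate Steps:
1/(-22974 + Z) = 1/(-22974 + 37113) = 1/14139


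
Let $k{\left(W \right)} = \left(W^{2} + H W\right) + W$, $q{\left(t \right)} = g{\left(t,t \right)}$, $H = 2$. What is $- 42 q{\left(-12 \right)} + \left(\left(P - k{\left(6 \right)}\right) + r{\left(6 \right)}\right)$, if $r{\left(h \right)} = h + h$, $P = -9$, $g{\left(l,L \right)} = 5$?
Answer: $-261$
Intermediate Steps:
$q{\left(t \right)} = 5$
$k{\left(W \right)} = W^{2} + 3 W$ ($k{\left(W \right)} = \left(W^{2} + 2 W\right) + W = W^{2} + 3 W$)
$r{\left(h \right)} = 2 h$
$- 42 q{\left(-12 \right)} + \left(\left(P - k{\left(6 \right)}\right) + r{\left(6 \right)}\right) = \left(-42\right) 5 + \left(\left(-9 - 6 \left(3 + 6\right)\right) + 2 \cdot 6\right) = -210 + \left(\left(-9 - 6 \cdot 9\right) + 12\right) = -210 + \left(\left(-9 - 54\right) + 12\right) = -210 + \left(-63 + 12\right) = -210 - 51 = -261$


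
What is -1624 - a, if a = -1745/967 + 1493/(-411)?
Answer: -643276762/397437 ≈ -1618.6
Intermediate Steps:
a = -2160926/397437 (a = -1745*1/967 + 1493*(-1/411) = -1745/967 - 1493/411 = -2160926/397437 ≈ -5.4372)
-1624 - a = -1624 - 1*(-2160926/397437) = -1624 + 2160926/397437 = -643276762/397437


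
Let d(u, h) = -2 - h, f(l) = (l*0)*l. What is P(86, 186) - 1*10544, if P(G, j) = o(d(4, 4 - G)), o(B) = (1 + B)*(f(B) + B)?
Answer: -4064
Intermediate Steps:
f(l) = 0 (f(l) = 0*l = 0)
o(B) = B*(1 + B) (o(B) = (1 + B)*(0 + B) = (1 + B)*B = B*(1 + B))
P(G, j) = (-6 + G)*(-5 + G) (P(G, j) = (-2 - (4 - G))*(1 + (-2 - (4 - G))) = (-2 + (-4 + G))*(1 + (-2 + (-4 + G))) = (-6 + G)*(1 + (-6 + G)) = (-6 + G)*(-5 + G))
P(86, 186) - 1*10544 = (-6 + 86 + (-6 + 86)²) - 1*10544 = (-6 + 86 + 80²) - 10544 = (-6 + 86 + 6400) - 10544 = 6480 - 10544 = -4064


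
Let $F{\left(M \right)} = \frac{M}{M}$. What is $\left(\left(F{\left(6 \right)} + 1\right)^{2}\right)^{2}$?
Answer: $16$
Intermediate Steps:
$F{\left(M \right)} = 1$
$\left(\left(F{\left(6 \right)} + 1\right)^{2}\right)^{2} = \left(\left(1 + 1\right)^{2}\right)^{2} = \left(2^{2}\right)^{2} = 4^{2} = 16$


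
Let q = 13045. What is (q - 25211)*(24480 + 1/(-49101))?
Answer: -14623440499514/49101 ≈ -2.9782e+8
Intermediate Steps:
(q - 25211)*(24480 + 1/(-49101)) = (13045 - 25211)*(24480 + 1/(-49101)) = -12166*(24480 - 1/49101) = -12166*1201992479/49101 = -14623440499514/49101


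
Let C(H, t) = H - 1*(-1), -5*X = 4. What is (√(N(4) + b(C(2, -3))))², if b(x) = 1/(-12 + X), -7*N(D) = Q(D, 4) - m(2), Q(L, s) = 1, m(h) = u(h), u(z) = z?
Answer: 29/448 ≈ 0.064732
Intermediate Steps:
m(h) = h
X = -⅘ (X = -⅕*4 = -⅘ ≈ -0.80000)
N(D) = ⅐ (N(D) = -(1 - 1*2)/7 = -(1 - 2)/7 = -⅐*(-1) = ⅐)
C(H, t) = 1 + H (C(H, t) = H + 1 = 1 + H)
b(x) = -5/64 (b(x) = 1/(-12 - ⅘) = 1/(-64/5) = -5/64)
(√(N(4) + b(C(2, -3))))² = (√(⅐ - 5/64))² = (√(29/448))² = (√203/56)² = 29/448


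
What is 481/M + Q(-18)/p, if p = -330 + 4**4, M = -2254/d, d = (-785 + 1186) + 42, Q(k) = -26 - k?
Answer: -7875055/83398 ≈ -94.427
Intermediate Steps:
d = 443 (d = 401 + 42 = 443)
M = -2254/443 ≈ -5.0880
p = -74 (p = -330 + 256 = -74)
481/M + Q(-18)/p = 481/(-2254/443) + (-26 - 1*(-18))/(-74) = 481*(-443/2254) + (-26 + 18)*(-1/74) = -213083/2254 - 8*(-1/74) = -213083/2254 + 4/37 = -7875055/83398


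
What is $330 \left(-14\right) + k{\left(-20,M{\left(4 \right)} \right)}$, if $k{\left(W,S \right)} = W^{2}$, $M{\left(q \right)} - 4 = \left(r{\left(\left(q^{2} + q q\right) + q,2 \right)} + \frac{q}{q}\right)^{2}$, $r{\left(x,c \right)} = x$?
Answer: $-4220$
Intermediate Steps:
$M{\left(q \right)} = 4 + \left(1 + q + 2 q^{2}\right)^{2}$ ($M{\left(q \right)} = 4 + \left(\left(\left(q^{2} + q q\right) + q\right) + \frac{q}{q}\right)^{2} = 4 + \left(\left(\left(q^{2} + q^{2}\right) + q\right) + 1\right)^{2} = 4 + \left(\left(2 q^{2} + q\right) + 1\right)^{2} = 4 + \left(\left(q + 2 q^{2}\right) + 1\right)^{2} = 4 + \left(1 + q + 2 q^{2}\right)^{2}$)
$330 \left(-14\right) + k{\left(-20,M{\left(4 \right)} \right)} = 330 \left(-14\right) + \left(-20\right)^{2} = -4620 + 400 = -4220$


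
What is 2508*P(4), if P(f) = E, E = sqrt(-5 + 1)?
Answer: 5016*I ≈ 5016.0*I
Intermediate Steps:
E = 2*I (E = sqrt(-4) = 2*I ≈ 2.0*I)
P(f) = 2*I
2508*P(4) = 2508*(2*I) = 5016*I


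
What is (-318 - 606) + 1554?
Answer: 630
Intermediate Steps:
(-318 - 606) + 1554 = -924 + 1554 = 630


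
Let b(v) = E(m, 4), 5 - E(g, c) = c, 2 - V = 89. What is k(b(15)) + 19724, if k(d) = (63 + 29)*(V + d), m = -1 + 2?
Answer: 11812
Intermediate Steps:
V = -87 (V = 2 - 1*89 = 2 - 89 = -87)
m = 1
E(g, c) = 5 - c
b(v) = 1 (b(v) = 5 - 1*4 = 5 - 4 = 1)
k(d) = -8004 + 92*d (k(d) = (63 + 29)*(-87 + d) = 92*(-87 + d) = -8004 + 92*d)
k(b(15)) + 19724 = (-8004 + 92*1) + 19724 = (-8004 + 92) + 19724 = -7912 + 19724 = 11812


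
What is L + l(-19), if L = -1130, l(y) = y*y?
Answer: -769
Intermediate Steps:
l(y) = y²
L + l(-19) = -1130 + (-19)² = -1130 + 361 = -769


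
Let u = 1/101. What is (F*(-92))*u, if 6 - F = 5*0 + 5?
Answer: -92/101 ≈ -0.91089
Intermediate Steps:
u = 1/101 ≈ 0.0099010
F = 1 (F = 6 - (5*0 + 5) = 6 - (0 + 5) = 6 - 1*5 = 6 - 5 = 1)
(F*(-92))*u = (1*(-92))*(1/101) = -92*1/101 = -92/101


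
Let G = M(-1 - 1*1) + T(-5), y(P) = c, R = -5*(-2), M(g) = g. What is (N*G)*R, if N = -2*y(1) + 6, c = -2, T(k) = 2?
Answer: 0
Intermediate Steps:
R = 10
y(P) = -2
N = 10 (N = -2*(-2) + 6 = 4 + 6 = 10)
G = 0 (G = (-1 - 1*1) + 2 = (-1 - 1) + 2 = -2 + 2 = 0)
(N*G)*R = (10*0)*10 = 0*10 = 0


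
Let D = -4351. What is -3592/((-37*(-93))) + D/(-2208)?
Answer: 782295/844192 ≈ 0.92668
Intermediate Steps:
-3592/((-37*(-93))) + D/(-2208) = -3592/((-37*(-93))) - 4351/(-2208) = -3592/3441 - 4351*(-1/2208) = -3592*1/3441 + 4351/2208 = -3592/3441 + 4351/2208 = 782295/844192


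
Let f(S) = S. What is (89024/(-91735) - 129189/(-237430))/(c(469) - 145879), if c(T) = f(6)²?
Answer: 1857163081/635310806531030 ≈ 2.9232e-6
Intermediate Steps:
c(T) = 36 (c(T) = 6² = 36)
(89024/(-91735) - 129189/(-237430))/(c(469) - 145879) = (89024/(-91735) - 129189/(-237430))/(36 - 145879) = (89024*(-1/91735) - 129189*(-1/237430))/(-145843) = (-89024/91735 + 129189/237430)*(-1/145843) = -1857163081/4356128210*(-1/145843) = 1857163081/635310806531030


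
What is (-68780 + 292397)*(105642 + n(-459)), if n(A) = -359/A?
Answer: 3614398867943/153 ≈ 2.3624e+10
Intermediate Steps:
(-68780 + 292397)*(105642 + n(-459)) = (-68780 + 292397)*(105642 - 359/(-459)) = 223617*(105642 - 359*(-1/459)) = 223617*(105642 + 359/459) = 223617*(48490037/459) = 3614398867943/153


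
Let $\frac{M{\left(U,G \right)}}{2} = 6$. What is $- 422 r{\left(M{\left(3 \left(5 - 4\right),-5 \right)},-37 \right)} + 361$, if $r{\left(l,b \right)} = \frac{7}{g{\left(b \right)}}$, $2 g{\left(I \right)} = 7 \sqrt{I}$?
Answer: $361 + \frac{844 i \sqrt{37}}{37} \approx 361.0 + 138.75 i$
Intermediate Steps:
$M{\left(U,G \right)} = 12$ ($M{\left(U,G \right)} = 2 \cdot 6 = 12$)
$g{\left(I \right)} = \frac{7 \sqrt{I}}{2}$
$r{\left(l,b \right)} = \frac{2}{\sqrt{b}}$ ($r{\left(l,b \right)} = \frac{7}{\frac{7}{2} \sqrt{b}} = 7 \frac{2}{7 \sqrt{b}} = \frac{2}{\sqrt{b}}$)
$- 422 r{\left(M{\left(3 \left(5 - 4\right),-5 \right)},-37 \right)} + 361 = - 422 \frac{2}{i \sqrt{37}} + 361 = - 422 \cdot 2 \left(- \frac{i \sqrt{37}}{37}\right) + 361 = - 422 \left(- \frac{2 i \sqrt{37}}{37}\right) + 361 = \frac{844 i \sqrt{37}}{37} + 361 = 361 + \frac{844 i \sqrt{37}}{37}$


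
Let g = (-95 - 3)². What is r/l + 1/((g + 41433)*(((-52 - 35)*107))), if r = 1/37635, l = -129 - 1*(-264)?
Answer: 156674236/804623296542975 ≈ 1.9472e-7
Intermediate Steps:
g = 9604 (g = (-98)² = 9604)
l = 135 (l = -129 + 264 = 135)
r = 1/37635 ≈ 2.6571e-5
r/l + 1/((g + 41433)*(((-52 - 35)*107))) = (1/37635)/135 + 1/((9604 + 41433)*(((-52 - 35)*107))) = (1/37635)*(1/135) + 1/(51037*((-87*107))) = 1/5080725 + (1/51037)/(-9309) = 1/5080725 + (1/51037)*(-1/9309) = 1/5080725 - 1/475103433 = 156674236/804623296542975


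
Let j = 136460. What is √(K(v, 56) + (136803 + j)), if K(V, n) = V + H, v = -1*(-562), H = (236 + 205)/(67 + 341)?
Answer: √1266171798/68 ≈ 523.28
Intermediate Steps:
H = 147/136 (H = 441/408 = 441*(1/408) = 147/136 ≈ 1.0809)
v = 562
K(V, n) = 147/136 + V (K(V, n) = V + 147/136 = 147/136 + V)
√(K(v, 56) + (136803 + j)) = √((147/136 + 562) + (136803 + 136460)) = √(76579/136 + 273263) = √(37240347/136) = √1266171798/68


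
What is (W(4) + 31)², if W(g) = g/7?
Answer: 48841/49 ≈ 996.75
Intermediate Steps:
W(g) = g/7 (W(g) = g*(⅐) = g/7)
(W(4) + 31)² = ((⅐)*4 + 31)² = (4/7 + 31)² = (221/7)² = 48841/49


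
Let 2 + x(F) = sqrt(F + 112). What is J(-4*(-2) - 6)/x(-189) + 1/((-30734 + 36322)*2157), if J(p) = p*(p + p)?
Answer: (sqrt(77) - 96426526*I)/(12053316*(sqrt(77) + 2*I)) ≈ -0.19753 - 0.86666*I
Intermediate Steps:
x(F) = -2 + sqrt(112 + F) (x(F) = -2 + sqrt(F + 112) = -2 + sqrt(112 + F))
J(p) = 2*p**2 (J(p) = p*(2*p) = 2*p**2)
J(-4*(-2) - 6)/x(-189) + 1/((-30734 + 36322)*2157) = (2*(-4*(-2) - 6)**2)/(-2 + sqrt(112 - 189)) + 1/((-30734 + 36322)*2157) = (2*(8 - 6)**2)/(-2 + sqrt(-77)) + (1/2157)/5588 = (2*2**2)/(-2 + I*sqrt(77)) + (1/5588)*(1/2157) = (2*4)/(-2 + I*sqrt(77)) + 1/12053316 = 8/(-2 + I*sqrt(77)) + 1/12053316 = 1/12053316 + 8/(-2 + I*sqrt(77))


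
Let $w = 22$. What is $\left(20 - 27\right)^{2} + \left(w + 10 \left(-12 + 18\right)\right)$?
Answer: $131$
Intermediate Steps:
$\left(20 - 27\right)^{2} + \left(w + 10 \left(-12 + 18\right)\right) = \left(20 - 27\right)^{2} + \left(22 + 10 \left(-12 + 18\right)\right) = \left(-7\right)^{2} + \left(22 + 10 \cdot 6\right) = 49 + \left(22 + 60\right) = 49 + 82 = 131$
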